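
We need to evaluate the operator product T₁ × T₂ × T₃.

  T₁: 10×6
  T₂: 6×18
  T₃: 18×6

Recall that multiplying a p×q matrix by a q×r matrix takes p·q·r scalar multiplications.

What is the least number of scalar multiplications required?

Order (T₁ × (T₂ × T₃)): (T₂ × T₃): 6×18 by 18×6 → 6×6, cost 6·18·6 = 648; (T₁ × (T₂ × T₃)): 10×6 by 6×6 → 10×6, cost 10·6·6 = 360; cumulative 1008. Total 1008.
Order ((T₁ × T₂) × T₃): (T₁ × T₂): 10×6 by 6×18 → 10×18, cost 10·6·18 = 1080; ((T₁ × T₂) × T₃): 10×18 by 18×6 → 10×6, cost 10·18·6 = 1080; cumulative 2160. Total 2160.
Minimum: 1008.

1008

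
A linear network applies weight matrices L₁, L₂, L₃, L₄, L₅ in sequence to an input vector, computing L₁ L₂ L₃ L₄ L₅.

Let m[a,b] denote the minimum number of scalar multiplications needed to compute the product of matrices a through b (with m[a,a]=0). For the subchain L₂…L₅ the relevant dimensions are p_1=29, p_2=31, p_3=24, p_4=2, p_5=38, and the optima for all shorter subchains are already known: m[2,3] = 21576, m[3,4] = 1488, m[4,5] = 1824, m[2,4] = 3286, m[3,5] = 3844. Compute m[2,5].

m[2,5] = min over k∈[2,4] of m[2,k]+m[k+1,5]+p_{1}·p_k·p_{5}.
k=2: 0 + 3844 + 29·31·38 = 38006; k=3: 21576 + 1824 + 29·24·38 = 49848; k=4: 3286 + 0 + 29·2·38 = 5490.
Minimum: 5490 at k=4.

5490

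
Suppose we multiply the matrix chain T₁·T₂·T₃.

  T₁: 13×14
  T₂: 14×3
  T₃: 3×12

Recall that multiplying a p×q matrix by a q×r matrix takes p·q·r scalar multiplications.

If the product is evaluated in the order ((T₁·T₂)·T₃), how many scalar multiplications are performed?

(T₁·T₂): 13×14 by 14×3 → 13×3, cost 13·14·3 = 546
((T₁·T₂)·T₃): 13×3 by 3×12 → 13×12, cost 13·3·12 = 468; cumulative 1014
Total: 1014 scalar multiplications.

1014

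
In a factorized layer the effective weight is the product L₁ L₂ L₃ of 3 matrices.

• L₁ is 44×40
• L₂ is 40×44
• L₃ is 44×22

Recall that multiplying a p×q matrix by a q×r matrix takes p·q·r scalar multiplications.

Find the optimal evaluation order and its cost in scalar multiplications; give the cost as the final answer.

(L₁ (L₂ L₃)): cost 77440.
((L₁ L₂) L₃): cost 120032.
Optimal: (L₁ (L₂ L₃)) with cost 77440.

77440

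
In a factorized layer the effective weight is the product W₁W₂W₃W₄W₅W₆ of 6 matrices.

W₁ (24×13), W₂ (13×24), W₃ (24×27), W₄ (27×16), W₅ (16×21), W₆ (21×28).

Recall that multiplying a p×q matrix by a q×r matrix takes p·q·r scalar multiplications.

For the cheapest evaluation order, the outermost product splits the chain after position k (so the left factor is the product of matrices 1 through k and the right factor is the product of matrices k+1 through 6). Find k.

Adjacent pairs: W₁W₂ = 24·13·24 = 7488; W₂W₃ = 13·24·27 = 8424; W₃W₄ = 24·27·16 = 10368; W₄W₅ = 27·16·21 = 9072; W₅W₆ = 16·21·28 = 9408.
Length 3: W₁..W₃: k=1: 0+8424+24·13·27=16848; k=2: 7488+0+24·24·27=23040 → min 16848 | W₂..W₄: k=2: 0+10368+13·24·16=15360; k=3: 8424+0+13·27·16=14040 → min 14040 | W₃..W₅: k=3: 0+9072+24·27·21=22680; k=4: 10368+0+24·16·21=18432 → min 18432 | W₄..W₆: k=4: 0+9408+27·16·28=21504; k=5: 9072+0+27·21·28=24948 → min 21504.
Length 4: W₁..W₄: k=1: 0+14040+24·13·16=19032; k=2: 7488+10368+24·24·16=27072; k=3: 16848+0+24·27·16=27216 → min 19032 | W₂..W₅: k=2: 0+18432+13·24·21=24984; k=3: 8424+9072+13·27·21=24867; k=4: 14040+0+13·16·21=18408 → min 18408 | W₃..W₆: k=3: 0+21504+24·27·28=39648; k=4: 10368+9408+24·16·28=30528; k=5: 18432+0+24·21·28=32544 → min 30528.
Length 5: W₁..W₅: k=1: 0+18408+24·13·21=24960; k=2: 7488+18432+24·24·21=38016; k=3: 16848+9072+24·27·21=39528; k=4: 19032+0+24·16·21=27096 → min 24960 | W₂..W₆: k=2: 0+30528+13·24·28=39264; k=3: 8424+21504+13·27·28=39756; k=4: 14040+9408+13·16·28=29272; k=5: 18408+0+13·21·28=26052 → min 26052.
Top-level splits: k=1: (W₁..W₁)·(W₂..W₆) → 0+26052+24·13·28 = 34788; k=2: (W₁..W₂)·(W₃..W₆) → 7488+30528+24·24·28 = 54144; k=3: (W₁..W₃)·(W₄..W₆) → 16848+21504+24·27·28 = 56496; k=4: (W₁..W₄)·(W₅..W₆) → 19032+9408+24·16·28 = 39192; k=5: (W₁..W₅)·(W₆..W₆) → 24960+0+24·21·28 = 39072.
Best split is after W₁, i.e. k = 1.

1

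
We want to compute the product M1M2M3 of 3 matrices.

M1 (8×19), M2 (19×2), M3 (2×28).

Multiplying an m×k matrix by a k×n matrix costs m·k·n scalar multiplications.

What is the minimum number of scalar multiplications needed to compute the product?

752

Order (M1(M2M3)): (M2M3): 19×2 by 2×28 → 19×28, cost 19·2·28 = 1064; (M1(M2M3)): 8×19 by 19×28 → 8×28, cost 8·19·28 = 4256; cumulative 5320. Total 5320.
Order ((M1M2)M3): (M1M2): 8×19 by 19×2 → 8×2, cost 8·19·2 = 304; ((M1M2)M3): 8×2 by 2×28 → 8×28, cost 8·2·28 = 448; cumulative 752. Total 752.
Minimum: 752.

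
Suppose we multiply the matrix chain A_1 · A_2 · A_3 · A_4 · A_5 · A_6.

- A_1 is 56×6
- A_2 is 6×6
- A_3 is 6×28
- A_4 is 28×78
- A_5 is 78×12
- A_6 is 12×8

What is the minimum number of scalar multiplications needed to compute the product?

Adjacent pairs: A_1A_2 = 56·6·6 = 2016; A_2A_3 = 6·6·28 = 1008; A_3A_4 = 6·28·78 = 13104; A_4A_5 = 28·78·12 = 26208; A_5A_6 = 78·12·8 = 7488.
Length 3: A_1..A_3: k=1: 0+1008+56·6·28=10416; k=2: 2016+0+56·6·28=11424 → min 10416 | A_2..A_4: k=2: 0+13104+6·6·78=15912; k=3: 1008+0+6·28·78=14112 → min 14112 | A_3..A_5: k=3: 0+26208+6·28·12=28224; k=4: 13104+0+6·78·12=18720 → min 18720 | A_4..A_6: k=4: 0+7488+28·78·8=24960; k=5: 26208+0+28·12·8=28896 → min 24960.
Length 4: A_1..A_4: k=1: 0+14112+56·6·78=40320; k=2: 2016+13104+56·6·78=41328; k=3: 10416+0+56·28·78=132720 → min 40320 | A_2..A_5: k=2: 0+18720+6·6·12=19152; k=3: 1008+26208+6·28·12=29232; k=4: 14112+0+6·78·12=19728 → min 19152 | A_3..A_6: k=3: 0+24960+6·28·8=26304; k=4: 13104+7488+6·78·8=24336; k=5: 18720+0+6·12·8=19296 → min 19296.
Length 5: A_1..A_5: k=1: 0+19152+56·6·12=23184; k=2: 2016+18720+56·6·12=24768; k=3: 10416+26208+56·28·12=55440; k=4: 40320+0+56·78·12=92736 → min 23184 | A_2..A_6: k=2: 0+19296+6·6·8=19584; k=3: 1008+24960+6·28·8=27312; k=4: 14112+7488+6·78·8=25344; k=5: 19152+0+6·12·8=19728 → min 19584.
Length 6: A_1..A_6: k=1: 0+19584+56·6·8=22272; k=2: 2016+19296+56·6·8=24000; k=3: 10416+24960+56·28·8=47920; k=4: 40320+7488+56·78·8=82752; k=5: 23184+0+56·12·8=28560 → min 22272.
Optimal order: (A_1 · (A_2 · (((A_3 · A_4) · A_5) · A_6))) with cost 22272.

22272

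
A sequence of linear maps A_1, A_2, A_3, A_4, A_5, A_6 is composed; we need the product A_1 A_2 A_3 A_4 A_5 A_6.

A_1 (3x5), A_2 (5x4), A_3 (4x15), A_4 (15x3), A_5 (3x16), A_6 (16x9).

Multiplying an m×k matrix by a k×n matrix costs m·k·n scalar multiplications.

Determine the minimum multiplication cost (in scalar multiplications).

Adjacent pairs: A_1A_2 = 3·5·4 = 60; A_2A_3 = 5·4·15 = 300; A_3A_4 = 4·15·3 = 180; A_4A_5 = 15·3·16 = 720; A_5A_6 = 3·16·9 = 432.
Length 3: A_1..A_3: k=1: 0+300+3·5·15=525; k=2: 60+0+3·4·15=240 → min 240 | A_2..A_4: k=2: 0+180+5·4·3=240; k=3: 300+0+5·15·3=525 → min 240 | A_3..A_5: k=3: 0+720+4·15·16=1680; k=4: 180+0+4·3·16=372 → min 372 | A_4..A_6: k=4: 0+432+15·3·9=837; k=5: 720+0+15·16·9=2880 → min 837.
Length 4: A_1..A_4: k=1: 0+240+3·5·3=285; k=2: 60+180+3·4·3=276; k=3: 240+0+3·15·3=375 → min 276 | A_2..A_5: k=2: 0+372+5·4·16=692; k=3: 300+720+5·15·16=2220; k=4: 240+0+5·3·16=480 → min 480 | A_3..A_6: k=3: 0+837+4·15·9=1377; k=4: 180+432+4·3·9=720; k=5: 372+0+4·16·9=948 → min 720.
Length 5: A_1..A_5: k=1: 0+480+3·5·16=720; k=2: 60+372+3·4·16=624; k=3: 240+720+3·15·16=1680; k=4: 276+0+3·3·16=420 → min 420 | A_2..A_6: k=2: 0+720+5·4·9=900; k=3: 300+837+5·15·9=1812; k=4: 240+432+5·3·9=807; k=5: 480+0+5·16·9=1200 → min 807.
Length 6: A_1..A_6: k=1: 0+807+3·5·9=942; k=2: 60+720+3·4·9=888; k=3: 240+837+3·15·9=1482; k=4: 276+432+3·3·9=789; k=5: 420+0+3·16·9=852 → min 789.
Optimal order: (((A_1 A_2) (A_3 A_4)) (A_5 A_6)) with cost 789.

789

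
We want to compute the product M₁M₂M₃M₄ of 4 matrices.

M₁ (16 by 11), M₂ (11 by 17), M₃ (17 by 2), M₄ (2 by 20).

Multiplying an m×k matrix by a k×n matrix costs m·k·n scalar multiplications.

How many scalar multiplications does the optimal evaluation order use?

1366

Adjacent pairs: M₁M₂ = 16·11·17 = 2992; M₂M₃ = 11·17·2 = 374; M₃M₄ = 17·2·20 = 680.
Length 3: M₁..M₃: k=1: 0+374+16·11·2=726; k=2: 2992+0+16·17·2=3536 → min 726 | M₂..M₄: k=2: 0+680+11·17·20=4420; k=3: 374+0+11·2·20=814 → min 814.
Length 4: M₁..M₄: k=1: 0+814+16·11·20=4334; k=2: 2992+680+16·17·20=9112; k=3: 726+0+16·2·20=1366 → min 1366.
Optimal order: ((M₁(M₂M₃))M₄) with cost 1366.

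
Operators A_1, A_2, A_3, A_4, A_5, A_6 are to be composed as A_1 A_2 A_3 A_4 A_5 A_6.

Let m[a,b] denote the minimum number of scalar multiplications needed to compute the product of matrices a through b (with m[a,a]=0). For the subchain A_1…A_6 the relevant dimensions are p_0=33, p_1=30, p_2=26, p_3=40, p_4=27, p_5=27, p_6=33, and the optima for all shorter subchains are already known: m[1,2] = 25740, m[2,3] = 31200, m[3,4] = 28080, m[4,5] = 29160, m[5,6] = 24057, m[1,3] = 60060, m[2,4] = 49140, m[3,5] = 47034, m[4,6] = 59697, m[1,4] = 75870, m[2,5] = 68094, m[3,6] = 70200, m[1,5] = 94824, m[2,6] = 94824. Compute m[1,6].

m[1,6] = min over k∈[1,5] of m[1,k]+m[k+1,6]+p_{0}·p_k·p_{6}.
k=1: 0 + 94824 + 33·30·33 = 127494; k=2: 25740 + 70200 + 33·26·33 = 124254; k=3: 60060 + 59697 + 33·40·33 = 163317; k=4: 75870 + 24057 + 33·27·33 = 129330; k=5: 94824 + 0 + 33·27·33 = 124227.
Minimum: 124227 at k=5.

124227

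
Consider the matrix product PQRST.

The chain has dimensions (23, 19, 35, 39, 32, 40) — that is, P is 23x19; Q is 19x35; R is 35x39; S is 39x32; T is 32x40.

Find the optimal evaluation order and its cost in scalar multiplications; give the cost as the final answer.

Adjacent pairs: PQ = 23·19·35 = 15295; QR = 19·35·39 = 25935; RS = 35·39·32 = 43680; ST = 39·32·40 = 49920.
Length 3: P..R: k=1: 0+25935+23·19·39=42978; k=2: 15295+0+23·35·39=46690 → min 42978 | Q..S: k=2: 0+43680+19·35·32=64960; k=3: 25935+0+19·39·32=49647 → min 49647 | R..T: k=3: 0+49920+35·39·40=104520; k=4: 43680+0+35·32·40=88480 → min 88480.
Length 4: P..S: k=1: 0+49647+23·19·32=63631; k=2: 15295+43680+23·35·32=84735; k=3: 42978+0+23·39·32=71682 → min 63631 | Q..T: k=2: 0+88480+19·35·40=115080; k=3: 25935+49920+19·39·40=105495; k=4: 49647+0+19·32·40=73967 → min 73967.
Length 5: P..T: k=1: 0+73967+23·19·40=91447; k=2: 15295+88480+23·35·40=135975; k=3: 42978+49920+23·39·40=128778; k=4: 63631+0+23·32·40=93071 → min 91447.
Optimal parenthesization: (P(((QR)S)T)) with cost 91447.

91447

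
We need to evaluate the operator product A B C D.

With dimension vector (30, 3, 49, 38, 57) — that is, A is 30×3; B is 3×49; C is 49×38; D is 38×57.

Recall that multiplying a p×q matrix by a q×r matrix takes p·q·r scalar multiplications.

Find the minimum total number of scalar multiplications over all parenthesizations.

Adjacent pairs: AB = 30·3·49 = 4410; BC = 3·49·38 = 5586; CD = 49·38·57 = 106134.
Length 3: A..C: k=1: 0+5586+30·3·38=9006; k=2: 4410+0+30·49·38=60270 → min 9006 | B..D: k=2: 0+106134+3·49·57=114513; k=3: 5586+0+3·38·57=12084 → min 12084.
Length 4: A..D: k=1: 0+12084+30·3·57=17214; k=2: 4410+106134+30·49·57=194334; k=3: 9006+0+30·38·57=73986 → min 17214.
Optimal order: (A ((B C) D)) with cost 17214.

17214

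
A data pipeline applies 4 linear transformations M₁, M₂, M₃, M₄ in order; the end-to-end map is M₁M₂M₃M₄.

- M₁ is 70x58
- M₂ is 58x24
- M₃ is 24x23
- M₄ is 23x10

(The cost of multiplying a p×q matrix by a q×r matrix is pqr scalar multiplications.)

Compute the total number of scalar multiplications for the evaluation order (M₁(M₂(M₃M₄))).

(M₃M₄): 24×23 by 23×10 → 24×10, cost 24·23·10 = 5520
(M₂(M₃M₄)): 58×24 by 24×10 → 58×10, cost 58·24·10 = 13920; cumulative 19440
(M₁(M₂(M₃M₄))): 70×58 by 58×10 → 70×10, cost 70·58·10 = 40600; cumulative 60040
Total: 60040 scalar multiplications.

60040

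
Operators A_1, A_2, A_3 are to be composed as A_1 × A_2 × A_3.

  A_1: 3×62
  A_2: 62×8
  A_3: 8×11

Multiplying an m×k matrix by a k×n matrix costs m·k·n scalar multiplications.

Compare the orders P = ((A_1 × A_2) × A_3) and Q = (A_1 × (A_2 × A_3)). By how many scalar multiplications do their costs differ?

5750

Order P = ((A_1 × A_2) × A_3): (A_1 × A_2): 3×62 by 62×8 → 3×8, cost 3·62·8 = 1488; ((A_1 × A_2) × A_3): 3×8 by 8×11 → 3×11, cost 3·8·11 = 264; cumulative 1752. Total 1752.
Order Q = (A_1 × (A_2 × A_3)): (A_2 × A_3): 62×8 by 8×11 → 62×11, cost 62·8·11 = 5456; (A_1 × (A_2 × A_3)): 3×62 by 62×11 → 3×11, cost 3·62·11 = 2046; cumulative 7502. Total 7502.
Difference: |1752 − 7502| = 5750.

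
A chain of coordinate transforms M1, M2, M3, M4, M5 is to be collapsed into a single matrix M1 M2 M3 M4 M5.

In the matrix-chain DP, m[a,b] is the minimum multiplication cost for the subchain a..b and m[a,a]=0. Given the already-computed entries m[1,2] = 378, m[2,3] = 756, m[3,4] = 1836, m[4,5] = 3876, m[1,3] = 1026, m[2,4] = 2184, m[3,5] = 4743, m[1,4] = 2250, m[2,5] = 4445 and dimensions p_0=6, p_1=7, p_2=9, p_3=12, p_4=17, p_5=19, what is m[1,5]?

4188

m[1,5] = min over k∈[1,4] of m[1,k]+m[k+1,5]+p_{0}·p_k·p_{5}.
k=1: 0 + 4445 + 6·7·19 = 5243; k=2: 378 + 4743 + 6·9·19 = 6147; k=3: 1026 + 3876 + 6·12·19 = 6270; k=4: 2250 + 0 + 6·17·19 = 4188.
Minimum: 4188 at k=4.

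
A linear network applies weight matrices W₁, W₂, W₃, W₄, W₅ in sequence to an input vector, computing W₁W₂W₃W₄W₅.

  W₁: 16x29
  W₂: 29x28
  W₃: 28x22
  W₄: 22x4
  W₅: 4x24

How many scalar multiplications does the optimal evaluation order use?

Adjacent pairs: W₁W₂ = 16·29·28 = 12992; W₂W₃ = 29·28·22 = 17864; W₃W₄ = 28·22·4 = 2464; W₄W₅ = 22·4·24 = 2112.
Length 3: W₁..W₃: k=1: 0+17864+16·29·22=28072; k=2: 12992+0+16·28·22=22848 → min 22848 | W₂..W₄: k=2: 0+2464+29·28·4=5712; k=3: 17864+0+29·22·4=20416 → min 5712 | W₃..W₅: k=3: 0+2112+28·22·24=16896; k=4: 2464+0+28·4·24=5152 → min 5152.
Length 4: W₁..W₄: k=1: 0+5712+16·29·4=7568; k=2: 12992+2464+16·28·4=17248; k=3: 22848+0+16·22·4=24256 → min 7568 | W₂..W₅: k=2: 0+5152+29·28·24=24640; k=3: 17864+2112+29·22·24=35288; k=4: 5712+0+29·4·24=8496 → min 8496.
Length 5: W₁..W₅: k=1: 0+8496+16·29·24=19632; k=2: 12992+5152+16·28·24=28896; k=3: 22848+2112+16·22·24=33408; k=4: 7568+0+16·4·24=9104 → min 9104.
Optimal order: ((W₁(W₂(W₃W₄)))W₅) with cost 9104.

9104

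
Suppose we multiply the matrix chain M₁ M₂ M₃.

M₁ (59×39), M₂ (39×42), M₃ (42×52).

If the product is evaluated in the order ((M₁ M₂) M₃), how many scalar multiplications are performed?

(M₁ M₂): 59×39 by 39×42 → 59×42, cost 59·39·42 = 96642
((M₁ M₂) M₃): 59×42 by 42×52 → 59×52, cost 59·42·52 = 128856; cumulative 225498
Total: 225498 scalar multiplications.

225498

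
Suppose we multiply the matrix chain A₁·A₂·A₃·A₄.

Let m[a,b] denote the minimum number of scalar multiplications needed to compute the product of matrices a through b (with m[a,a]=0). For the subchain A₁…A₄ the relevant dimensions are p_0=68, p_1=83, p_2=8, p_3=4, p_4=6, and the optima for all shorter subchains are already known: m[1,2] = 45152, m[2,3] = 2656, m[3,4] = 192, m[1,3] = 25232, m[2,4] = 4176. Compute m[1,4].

26864

m[1,4] = min over k∈[1,3] of m[1,k]+m[k+1,4]+p_{0}·p_k·p_{4}.
k=1: 0 + 4176 + 68·83·6 = 38040; k=2: 45152 + 192 + 68·8·6 = 48608; k=3: 25232 + 0 + 68·4·6 = 26864.
Minimum: 26864 at k=3.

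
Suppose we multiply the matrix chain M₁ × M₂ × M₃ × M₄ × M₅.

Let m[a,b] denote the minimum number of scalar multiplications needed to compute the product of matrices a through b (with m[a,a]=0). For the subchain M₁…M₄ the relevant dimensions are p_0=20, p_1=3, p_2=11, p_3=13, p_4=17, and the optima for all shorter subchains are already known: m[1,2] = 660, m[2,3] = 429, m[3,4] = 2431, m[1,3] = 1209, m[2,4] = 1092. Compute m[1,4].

m[1,4] = min over k∈[1,3] of m[1,k]+m[k+1,4]+p_{0}·p_k·p_{4}.
k=1: 0 + 1092 + 20·3·17 = 2112; k=2: 660 + 2431 + 20·11·17 = 6831; k=3: 1209 + 0 + 20·13·17 = 5629.
Minimum: 2112 at k=1.

2112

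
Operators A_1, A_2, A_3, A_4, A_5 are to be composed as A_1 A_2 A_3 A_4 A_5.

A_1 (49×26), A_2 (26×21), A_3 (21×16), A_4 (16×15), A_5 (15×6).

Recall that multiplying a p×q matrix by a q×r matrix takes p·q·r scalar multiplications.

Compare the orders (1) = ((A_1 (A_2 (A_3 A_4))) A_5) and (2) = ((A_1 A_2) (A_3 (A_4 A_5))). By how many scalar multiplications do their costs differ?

Order (1) = ((A_1 (A_2 (A_3 A_4))) A_5): (A_3 A_4): 21×16 by 16×15 → 21×15, cost 21·16·15 = 5040; (A_2 (A_3 A_4)): 26×21 by 21×15 → 26×15, cost 26·21·15 = 8190; cumulative 13230; (A_1 (A_2 (A_3 A_4))): 49×26 by 26×15 → 49×15, cost 49·26·15 = 19110; cumulative 32340; ((A_1 (A_2 (A_3 A_4))) A_5): 49×15 by 15×6 → 49×6, cost 49·15·6 = 4410; cumulative 36750. Total 36750.
Order (2) = ((A_1 A_2) (A_3 (A_4 A_5))): (A_1 A_2): 49×26 by 26×21 → 49×21, cost 49·26·21 = 26754; (A_4 A_5): 16×15 by 15×6 → 16×6, cost 16·15·6 = 1440; (A_3 (A_4 A_5)): 21×16 by 16×6 → 21×6, cost 21·16·6 = 2016; cumulative 3456; ((A_1 A_2) (A_3 (A_4 A_5))): 49×21 by 21×6 → 49×6, cost 49·21·6 = 6174; cumulative 36384. Total 36384.
Difference: |36750 − 36384| = 366.

366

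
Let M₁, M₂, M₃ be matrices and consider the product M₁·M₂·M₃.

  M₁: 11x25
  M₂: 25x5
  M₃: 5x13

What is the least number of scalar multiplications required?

Order (M₁·(M₂·M₃)): (M₂·M₃): 25×5 by 5×13 → 25×13, cost 25·5·13 = 1625; (M₁·(M₂·M₃)): 11×25 by 25×13 → 11×13, cost 11·25·13 = 3575; cumulative 5200. Total 5200.
Order ((M₁·M₂)·M₃): (M₁·M₂): 11×25 by 25×5 → 11×5, cost 11·25·5 = 1375; ((M₁·M₂)·M₃): 11×5 by 5×13 → 11×13, cost 11·5·13 = 715; cumulative 2090. Total 2090.
Minimum: 2090.

2090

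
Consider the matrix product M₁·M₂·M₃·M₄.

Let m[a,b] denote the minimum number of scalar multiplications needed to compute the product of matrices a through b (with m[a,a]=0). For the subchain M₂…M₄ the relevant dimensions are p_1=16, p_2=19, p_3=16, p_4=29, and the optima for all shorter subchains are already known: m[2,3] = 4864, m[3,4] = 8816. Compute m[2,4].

m[2,4] = min over k∈[2,3] of m[2,k]+m[k+1,4]+p_{1}·p_k·p_{4}.
k=2: 0 + 8816 + 16·19·29 = 17632; k=3: 4864 + 0 + 16·16·29 = 12288.
Minimum: 12288 at k=3.

12288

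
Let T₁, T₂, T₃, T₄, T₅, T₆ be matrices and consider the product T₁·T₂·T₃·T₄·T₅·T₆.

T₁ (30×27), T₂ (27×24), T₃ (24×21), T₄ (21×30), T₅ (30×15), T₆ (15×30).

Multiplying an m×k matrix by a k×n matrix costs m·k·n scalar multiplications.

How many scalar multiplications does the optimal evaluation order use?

52380

Adjacent pairs: T₁T₂ = 30·27·24 = 19440; T₂T₃ = 27·24·21 = 13608; T₃T₄ = 24·21·30 = 15120; T₄T₅ = 21·30·15 = 9450; T₅T₆ = 30·15·30 = 13500.
Length 3: T₁..T₃: k=1: 0+13608+30·27·21=30618; k=2: 19440+0+30·24·21=34560 → min 30618 | T₂..T₄: k=2: 0+15120+27·24·30=34560; k=3: 13608+0+27·21·30=30618 → min 30618 | T₃..T₅: k=3: 0+9450+24·21·15=17010; k=4: 15120+0+24·30·15=25920 → min 17010 | T₄..T₆: k=4: 0+13500+21·30·30=32400; k=5: 9450+0+21·15·30=18900 → min 18900.
Length 4: T₁..T₄: k=1: 0+30618+30·27·30=54918; k=2: 19440+15120+30·24·30=56160; k=3: 30618+0+30·21·30=49518 → min 49518 | T₂..T₅: k=2: 0+17010+27·24·15=26730; k=3: 13608+9450+27·21·15=31563; k=4: 30618+0+27·30·15=42768 → min 26730 | T₃..T₆: k=3: 0+18900+24·21·30=34020; k=4: 15120+13500+24·30·30=50220; k=5: 17010+0+24·15·30=27810 → min 27810.
Length 5: T₁..T₅: k=1: 0+26730+30·27·15=38880; k=2: 19440+17010+30·24·15=47250; k=3: 30618+9450+30·21·15=49518; k=4: 49518+0+30·30·15=63018 → min 38880 | T₂..T₆: k=2: 0+27810+27·24·30=47250; k=3: 13608+18900+27·21·30=49518; k=4: 30618+13500+27·30·30=68418; k=5: 26730+0+27·15·30=38880 → min 38880.
Length 6: T₁..T₆: k=1: 0+38880+30·27·30=63180; k=2: 19440+27810+30·24·30=68850; k=3: 30618+18900+30·21·30=68418; k=4: 49518+13500+30·30·30=90018; k=5: 38880+0+30·15·30=52380 → min 52380.
Optimal order: ((T₁·(T₂·(T₃·(T₄·T₅))))·T₆) with cost 52380.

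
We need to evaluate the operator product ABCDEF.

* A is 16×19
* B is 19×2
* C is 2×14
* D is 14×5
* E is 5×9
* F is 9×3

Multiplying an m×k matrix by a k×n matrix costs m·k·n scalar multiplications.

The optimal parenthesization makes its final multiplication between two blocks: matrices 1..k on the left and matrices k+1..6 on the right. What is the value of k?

2

Adjacent pairs: AB = 16·19·2 = 608; BC = 19·2·14 = 532; CD = 2·14·5 = 140; DE = 14·5·9 = 630; EF = 5·9·3 = 135.
Length 3: A..C: k=1: 0+532+16·19·14=4788; k=2: 608+0+16·2·14=1056 → min 1056 | B..D: k=2: 0+140+19·2·5=330; k=3: 532+0+19·14·5=1862 → min 330 | C..E: k=3: 0+630+2·14·9=882; k=4: 140+0+2·5·9=230 → min 230 | D..F: k=4: 0+135+14·5·3=345; k=5: 630+0+14·9·3=1008 → min 345.
Length 4: A..D: k=1: 0+330+16·19·5=1850; k=2: 608+140+16·2·5=908; k=3: 1056+0+16·14·5=2176 → min 908 | B..E: k=2: 0+230+19·2·9=572; k=3: 532+630+19·14·9=3556; k=4: 330+0+19·5·9=1185 → min 572 | C..F: k=3: 0+345+2·14·3=429; k=4: 140+135+2·5·3=305; k=5: 230+0+2·9·3=284 → min 284.
Length 5: A..E: k=1: 0+572+16·19·9=3308; k=2: 608+230+16·2·9=1126; k=3: 1056+630+16·14·9=3702; k=4: 908+0+16·5·9=1628 → min 1126 | B..F: k=2: 0+284+19·2·3=398; k=3: 532+345+19·14·3=1675; k=4: 330+135+19·5·3=750; k=5: 572+0+19·9·3=1085 → min 398.
Top-level splits: k=1: (A..A)·(B..F) → 0+398+16·19·3 = 1310; k=2: (A..B)·(C..F) → 608+284+16·2·3 = 988; k=3: (A..C)·(D..F) → 1056+345+16·14·3 = 2073; k=4: (A..D)·(E..F) → 908+135+16·5·3 = 1283; k=5: (A..E)·(F..F) → 1126+0+16·9·3 = 1558.
Best split is after B, i.e. k = 2.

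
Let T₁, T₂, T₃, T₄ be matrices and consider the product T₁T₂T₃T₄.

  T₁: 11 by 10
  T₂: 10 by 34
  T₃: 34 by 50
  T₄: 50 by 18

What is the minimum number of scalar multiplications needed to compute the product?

Adjacent pairs: T₁T₂ = 11·10·34 = 3740; T₂T₃ = 10·34·50 = 17000; T₃T₄ = 34·50·18 = 30600.
Length 3: T₁..T₃: k=1: 0+17000+11·10·50=22500; k=2: 3740+0+11·34·50=22440 → min 22440 | T₂..T₄: k=2: 0+30600+10·34·18=36720; k=3: 17000+0+10·50·18=26000 → min 26000.
Length 4: T₁..T₄: k=1: 0+26000+11·10·18=27980; k=2: 3740+30600+11·34·18=41072; k=3: 22440+0+11·50·18=32340 → min 27980.
Optimal order: (T₁((T₂T₃)T₄)) with cost 27980.

27980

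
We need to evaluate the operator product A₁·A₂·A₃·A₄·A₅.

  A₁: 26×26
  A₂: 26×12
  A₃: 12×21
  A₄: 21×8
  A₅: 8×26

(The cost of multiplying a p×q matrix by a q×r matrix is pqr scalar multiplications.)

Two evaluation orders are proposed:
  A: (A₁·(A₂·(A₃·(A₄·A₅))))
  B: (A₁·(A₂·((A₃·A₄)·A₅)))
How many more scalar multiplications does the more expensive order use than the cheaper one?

Order A = (A₁·(A₂·(A₃·(A₄·A₅)))): (A₄·A₅): 21×8 by 8×26 → 21×26, cost 21·8·26 = 4368; (A₃·(A₄·A₅)): 12×21 by 21×26 → 12×26, cost 12·21·26 = 6552; cumulative 10920; (A₂·(A₃·(A₄·A₅))): 26×12 by 12×26 → 26×26, cost 26·12·26 = 8112; cumulative 19032; (A₁·(A₂·(A₃·(A₄·A₅)))): 26×26 by 26×26 → 26×26, cost 26·26·26 = 17576; cumulative 36608. Total 36608.
Order B = (A₁·(A₂·((A₃·A₄)·A₅))): (A₃·A₄): 12×21 by 21×8 → 12×8, cost 12·21·8 = 2016; ((A₃·A₄)·A₅): 12×8 by 8×26 → 12×26, cost 12·8·26 = 2496; cumulative 4512; (A₂·((A₃·A₄)·A₅)): 26×12 by 12×26 → 26×26, cost 26·12·26 = 8112; cumulative 12624; (A₁·(A₂·((A₃·A₄)·A₅))): 26×26 by 26×26 → 26×26, cost 26·26·26 = 17576; cumulative 30200. Total 30200.
Difference: |36608 − 30200| = 6408.

6408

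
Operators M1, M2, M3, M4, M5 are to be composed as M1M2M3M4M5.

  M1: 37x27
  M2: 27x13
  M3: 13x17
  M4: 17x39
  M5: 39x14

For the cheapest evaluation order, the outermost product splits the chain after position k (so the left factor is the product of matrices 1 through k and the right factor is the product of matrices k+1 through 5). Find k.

1

Adjacent pairs: M1M2 = 37·27·13 = 12987; M2M3 = 27·13·17 = 5967; M3M4 = 13·17·39 = 8619; M4M5 = 17·39·14 = 9282.
Length 3: M1..M3: k=1: 0+5967+37·27·17=22950; k=2: 12987+0+37·13·17=21164 → min 21164 | M2..M4: k=2: 0+8619+27·13·39=22308; k=3: 5967+0+27·17·39=23868 → min 22308 | M3..M5: k=3: 0+9282+13·17·14=12376; k=4: 8619+0+13·39·14=15717 → min 12376.
Length 4: M1..M4: k=1: 0+22308+37·27·39=61269; k=2: 12987+8619+37·13·39=40365; k=3: 21164+0+37·17·39=45695 → min 40365 | M2..M5: k=2: 0+12376+27·13·14=17290; k=3: 5967+9282+27·17·14=21675; k=4: 22308+0+27·39·14=37050 → min 17290.
Top-level splits: k=1: (M1..M1)·(M2..M5) → 0+17290+37·27·14 = 31276; k=2: (M1..M2)·(M3..M5) → 12987+12376+37·13·14 = 32097; k=3: (M1..M3)·(M4..M5) → 21164+9282+37·17·14 = 39252; k=4: (M1..M4)·(M5..M5) → 40365+0+37·39·14 = 60567.
Best split is after M1, i.e. k = 1.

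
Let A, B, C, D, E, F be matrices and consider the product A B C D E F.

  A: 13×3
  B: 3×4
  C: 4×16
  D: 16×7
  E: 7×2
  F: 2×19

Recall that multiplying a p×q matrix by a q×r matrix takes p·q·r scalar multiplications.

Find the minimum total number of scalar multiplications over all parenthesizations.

Adjacent pairs: AB = 13·3·4 = 156; BC = 3·4·16 = 192; CD = 4·16·7 = 448; DE = 16·7·2 = 224; EF = 7·2·19 = 266.
Length 3: A..C: k=1: 0+192+13·3·16=816; k=2: 156+0+13·4·16=988 → min 816 | B..D: k=2: 0+448+3·4·7=532; k=3: 192+0+3·16·7=528 → min 528 | C..E: k=3: 0+224+4·16·2=352; k=4: 448+0+4·7·2=504 → min 352 | D..F: k=4: 0+266+16·7·19=2394; k=5: 224+0+16·2·19=832 → min 832.
Length 4: A..D: k=1: 0+528+13·3·7=801; k=2: 156+448+13·4·7=968; k=3: 816+0+13·16·7=2272 → min 801 | B..E: k=2: 0+352+3·4·2=376; k=3: 192+224+3·16·2=512; k=4: 528+0+3·7·2=570 → min 376 | C..F: k=3: 0+832+4·16·19=2048; k=4: 448+266+4·7·19=1246; k=5: 352+0+4·2·19=504 → min 504.
Length 5: A..E: k=1: 0+376+13·3·2=454; k=2: 156+352+13·4·2=612; k=3: 816+224+13·16·2=1456; k=4: 801+0+13·7·2=983 → min 454 | B..F: k=2: 0+504+3·4·19=732; k=3: 192+832+3·16·19=1936; k=4: 528+266+3·7·19=1193; k=5: 376+0+3·2·19=490 → min 490.
Length 6: A..F: k=1: 0+490+13·3·19=1231; k=2: 156+504+13·4·19=1648; k=3: 816+832+13·16·19=5600; k=4: 801+266+13·7·19=2796; k=5: 454+0+13·2·19=948 → min 948.
Optimal order: ((A (B (C (D E)))) F) with cost 948.

948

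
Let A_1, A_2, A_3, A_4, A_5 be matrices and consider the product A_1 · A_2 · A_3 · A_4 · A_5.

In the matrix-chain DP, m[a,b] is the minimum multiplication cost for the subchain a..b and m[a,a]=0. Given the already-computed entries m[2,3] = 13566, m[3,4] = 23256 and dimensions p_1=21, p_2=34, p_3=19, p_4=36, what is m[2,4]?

m[2,4] = min over k∈[2,3] of m[2,k]+m[k+1,4]+p_{1}·p_k·p_{4}.
k=2: 0 + 23256 + 21·34·36 = 48960; k=3: 13566 + 0 + 21·19·36 = 27930.
Minimum: 27930 at k=3.

27930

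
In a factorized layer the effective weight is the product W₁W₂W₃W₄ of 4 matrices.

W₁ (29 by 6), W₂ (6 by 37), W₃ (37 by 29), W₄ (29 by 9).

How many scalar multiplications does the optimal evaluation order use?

9570

Adjacent pairs: W₁W₂ = 29·6·37 = 6438; W₂W₃ = 6·37·29 = 6438; W₃W₄ = 37·29·9 = 9657.
Length 3: W₁..W₃: k=1: 0+6438+29·6·29=11484; k=2: 6438+0+29·37·29=37555 → min 11484 | W₂..W₄: k=2: 0+9657+6·37·9=11655; k=3: 6438+0+6·29·9=8004 → min 8004.
Length 4: W₁..W₄: k=1: 0+8004+29·6·9=9570; k=2: 6438+9657+29·37·9=25752; k=3: 11484+0+29·29·9=19053 → min 9570.
Optimal order: (W₁((W₂W₃)W₄)) with cost 9570.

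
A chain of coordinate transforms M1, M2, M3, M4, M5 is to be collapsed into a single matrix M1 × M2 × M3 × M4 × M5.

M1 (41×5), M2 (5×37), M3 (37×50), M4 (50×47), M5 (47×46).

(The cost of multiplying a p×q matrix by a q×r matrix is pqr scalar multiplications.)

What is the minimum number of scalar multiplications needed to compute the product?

Adjacent pairs: M1M2 = 41·5·37 = 7585; M2M3 = 5·37·50 = 9250; M3M4 = 37·50·47 = 86950; M4M5 = 50·47·46 = 108100.
Length 3: M1..M3: k=1: 0+9250+41·5·50=19500; k=2: 7585+0+41·37·50=83435 → min 19500 | M2..M4: k=2: 0+86950+5·37·47=95645; k=3: 9250+0+5·50·47=21000 → min 21000 | M3..M5: k=3: 0+108100+37·50·46=193200; k=4: 86950+0+37·47·46=166944 → min 166944.
Length 4: M1..M4: k=1: 0+21000+41·5·47=30635; k=2: 7585+86950+41·37·47=165834; k=3: 19500+0+41·50·47=115850 → min 30635 | M2..M5: k=2: 0+166944+5·37·46=175454; k=3: 9250+108100+5·50·46=128850; k=4: 21000+0+5·47·46=31810 → min 31810.
Length 5: M1..M5: k=1: 0+31810+41·5·46=41240; k=2: 7585+166944+41·37·46=244311; k=3: 19500+108100+41·50·46=221900; k=4: 30635+0+41·47·46=119277 → min 41240.
Optimal order: (M1 × (((M2 × M3) × M4) × M5)) with cost 41240.

41240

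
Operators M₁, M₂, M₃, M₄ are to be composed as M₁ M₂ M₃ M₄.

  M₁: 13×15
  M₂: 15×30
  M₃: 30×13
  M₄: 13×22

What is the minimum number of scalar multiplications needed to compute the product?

12103

Adjacent pairs: M₁M₂ = 13·15·30 = 5850; M₂M₃ = 15·30·13 = 5850; M₃M₄ = 30·13·22 = 8580.
Length 3: M₁..M₃: k=1: 0+5850+13·15·13=8385; k=2: 5850+0+13·30·13=10920 → min 8385 | M₂..M₄: k=2: 0+8580+15·30·22=18480; k=3: 5850+0+15·13·22=10140 → min 10140.
Length 4: M₁..M₄: k=1: 0+10140+13·15·22=14430; k=2: 5850+8580+13·30·22=23010; k=3: 8385+0+13·13·22=12103 → min 12103.
Optimal order: ((M₁ (M₂ M₃)) M₄) with cost 12103.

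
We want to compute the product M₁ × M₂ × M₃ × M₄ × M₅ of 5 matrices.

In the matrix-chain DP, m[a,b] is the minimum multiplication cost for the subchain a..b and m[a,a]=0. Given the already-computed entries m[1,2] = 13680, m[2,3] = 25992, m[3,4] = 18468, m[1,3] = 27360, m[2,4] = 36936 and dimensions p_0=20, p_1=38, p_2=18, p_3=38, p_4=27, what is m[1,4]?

m[1,4] = min over k∈[1,3] of m[1,k]+m[k+1,4]+p_{0}·p_k·p_{4}.
k=1: 0 + 36936 + 20·38·27 = 57456; k=2: 13680 + 18468 + 20·18·27 = 41868; k=3: 27360 + 0 + 20·38·27 = 47880.
Minimum: 41868 at k=2.

41868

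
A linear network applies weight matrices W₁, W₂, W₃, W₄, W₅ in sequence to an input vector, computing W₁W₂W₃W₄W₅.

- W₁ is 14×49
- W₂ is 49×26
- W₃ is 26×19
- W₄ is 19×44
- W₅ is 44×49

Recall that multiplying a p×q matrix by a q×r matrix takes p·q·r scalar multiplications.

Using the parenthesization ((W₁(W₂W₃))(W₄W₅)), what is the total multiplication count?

91238

(W₂W₃): 49×26 by 26×19 → 49×19, cost 49·26·19 = 24206
(W₁(W₂W₃)): 14×49 by 49×19 → 14×19, cost 14·49·19 = 13034; cumulative 37240
(W₄W₅): 19×44 by 44×49 → 19×49, cost 19·44·49 = 40964
((W₁(W₂W₃))(W₄W₅)): 14×19 by 19×49 → 14×49, cost 14·19·49 = 13034; cumulative 91238
Total: 91238 scalar multiplications.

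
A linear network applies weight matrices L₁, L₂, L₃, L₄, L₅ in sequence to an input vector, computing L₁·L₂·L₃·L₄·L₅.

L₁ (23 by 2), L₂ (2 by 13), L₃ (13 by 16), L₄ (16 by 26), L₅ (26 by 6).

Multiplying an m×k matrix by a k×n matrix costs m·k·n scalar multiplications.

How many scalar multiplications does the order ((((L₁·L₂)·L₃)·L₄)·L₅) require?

(L₁·L₂): 23×2 by 2×13 → 23×13, cost 23·2·13 = 598
((L₁·L₂)·L₃): 23×13 by 13×16 → 23×16, cost 23·13·16 = 4784; cumulative 5382
(((L₁·L₂)·L₃)·L₄): 23×16 by 16×26 → 23×26, cost 23·16·26 = 9568; cumulative 14950
((((L₁·L₂)·L₃)·L₄)·L₅): 23×26 by 26×6 → 23×6, cost 23·26·6 = 3588; cumulative 18538
Total: 18538 scalar multiplications.

18538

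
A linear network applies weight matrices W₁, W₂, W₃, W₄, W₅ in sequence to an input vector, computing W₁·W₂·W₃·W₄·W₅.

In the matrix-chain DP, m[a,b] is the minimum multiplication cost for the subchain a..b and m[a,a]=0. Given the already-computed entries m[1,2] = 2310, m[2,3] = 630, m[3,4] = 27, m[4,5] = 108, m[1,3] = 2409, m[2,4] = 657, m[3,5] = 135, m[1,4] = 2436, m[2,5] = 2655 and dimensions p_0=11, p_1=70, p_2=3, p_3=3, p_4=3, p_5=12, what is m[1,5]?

m[1,5] = min over k∈[1,4] of m[1,k]+m[k+1,5]+p_{0}·p_k·p_{5}.
k=1: 0 + 2655 + 11·70·12 = 11895; k=2: 2310 + 135 + 11·3·12 = 2841; k=3: 2409 + 108 + 11·3·12 = 2913; k=4: 2436 + 0 + 11·3·12 = 2832.
Minimum: 2832 at k=4.

2832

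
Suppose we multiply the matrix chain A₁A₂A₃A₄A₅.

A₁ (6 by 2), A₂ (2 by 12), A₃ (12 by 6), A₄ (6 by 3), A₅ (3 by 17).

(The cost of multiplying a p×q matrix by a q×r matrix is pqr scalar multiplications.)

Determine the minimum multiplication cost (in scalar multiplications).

486

Adjacent pairs: A₁A₂ = 6·2·12 = 144; A₂A₃ = 2·12·6 = 144; A₃A₄ = 12·6·3 = 216; A₄A₅ = 6·3·17 = 306.
Length 3: A₁..A₃: k=1: 0+144+6·2·6=216; k=2: 144+0+6·12·6=576 → min 216 | A₂..A₄: k=2: 0+216+2·12·3=288; k=3: 144+0+2·6·3=180 → min 180 | A₃..A₅: k=3: 0+306+12·6·17=1530; k=4: 216+0+12·3·17=828 → min 828.
Length 4: A₁..A₄: k=1: 0+180+6·2·3=216; k=2: 144+216+6·12·3=576; k=3: 216+0+6·6·3=324 → min 216 | A₂..A₅: k=2: 0+828+2·12·17=1236; k=3: 144+306+2·6·17=654; k=4: 180+0+2·3·17=282 → min 282.
Length 5: A₁..A₅: k=1: 0+282+6·2·17=486; k=2: 144+828+6·12·17=2196; k=3: 216+306+6·6·17=1134; k=4: 216+0+6·3·17=522 → min 486.
Optimal order: (A₁(((A₂A₃)A₄)A₅)) with cost 486.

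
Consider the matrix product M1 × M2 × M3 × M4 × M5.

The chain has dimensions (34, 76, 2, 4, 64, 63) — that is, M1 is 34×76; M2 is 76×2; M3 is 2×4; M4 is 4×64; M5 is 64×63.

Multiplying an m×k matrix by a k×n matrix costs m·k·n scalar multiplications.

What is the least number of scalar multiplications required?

18028

Adjacent pairs: M1M2 = 34·76·2 = 5168; M2M3 = 76·2·4 = 608; M3M4 = 2·4·64 = 512; M4M5 = 4·64·63 = 16128.
Length 3: M1..M3: k=1: 0+608+34·76·4=10944; k=2: 5168+0+34·2·4=5440 → min 5440 | M2..M4: k=2: 0+512+76·2·64=10240; k=3: 608+0+76·4·64=20064 → min 10240 | M3..M5: k=3: 0+16128+2·4·63=16632; k=4: 512+0+2·64·63=8576 → min 8576.
Length 4: M1..M4: k=1: 0+10240+34·76·64=175616; k=2: 5168+512+34·2·64=10032; k=3: 5440+0+34·4·64=14144 → min 10032 | M2..M5: k=2: 0+8576+76·2·63=18152; k=3: 608+16128+76·4·63=35888; k=4: 10240+0+76·64·63=316672 → min 18152.
Length 5: M1..M5: k=1: 0+18152+34·76·63=180944; k=2: 5168+8576+34·2·63=18028; k=3: 5440+16128+34·4·63=30136; k=4: 10032+0+34·64·63=147120 → min 18028.
Optimal order: ((M1 × M2) × ((M3 × M4) × M5)) with cost 18028.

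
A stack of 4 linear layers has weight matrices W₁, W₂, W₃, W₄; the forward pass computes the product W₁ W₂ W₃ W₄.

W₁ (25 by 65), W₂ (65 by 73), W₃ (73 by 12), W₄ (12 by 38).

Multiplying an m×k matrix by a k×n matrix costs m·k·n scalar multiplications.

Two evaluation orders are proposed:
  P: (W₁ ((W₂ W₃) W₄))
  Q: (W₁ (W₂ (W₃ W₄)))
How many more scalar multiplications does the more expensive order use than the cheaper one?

127018

Order P = (W₁ ((W₂ W₃) W₄)): (W₂ W₃): 65×73 by 73×12 → 65×12, cost 65·73·12 = 56940; ((W₂ W₃) W₄): 65×12 by 12×38 → 65×38, cost 65·12·38 = 29640; cumulative 86580; (W₁ ((W₂ W₃) W₄)): 25×65 by 65×38 → 25×38, cost 25·65·38 = 61750; cumulative 148330. Total 148330.
Order Q = (W₁ (W₂ (W₃ W₄))): (W₃ W₄): 73×12 by 12×38 → 73×38, cost 73·12·38 = 33288; (W₂ (W₃ W₄)): 65×73 by 73×38 → 65×38, cost 65·73·38 = 180310; cumulative 213598; (W₁ (W₂ (W₃ W₄))): 25×65 by 65×38 → 25×38, cost 25·65·38 = 61750; cumulative 275348. Total 275348.
Difference: |148330 − 275348| = 127018.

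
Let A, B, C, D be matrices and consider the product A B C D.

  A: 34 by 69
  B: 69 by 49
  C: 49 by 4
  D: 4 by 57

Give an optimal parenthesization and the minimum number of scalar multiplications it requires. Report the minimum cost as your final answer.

30660

Adjacent pairs: AB = 34·69·49 = 114954; BC = 69·49·4 = 13524; CD = 49·4·57 = 11172.
Length 3: A..C: k=1: 0+13524+34·69·4=22908; k=2: 114954+0+34·49·4=121618 → min 22908 | B..D: k=2: 0+11172+69·49·57=203889; k=3: 13524+0+69·4·57=29256 → min 29256.
Length 4: A..D: k=1: 0+29256+34·69·57=162978; k=2: 114954+11172+34·49·57=221088; k=3: 22908+0+34·4·57=30660 → min 30660.
Optimal parenthesization: ((A (B C)) D) with cost 30660.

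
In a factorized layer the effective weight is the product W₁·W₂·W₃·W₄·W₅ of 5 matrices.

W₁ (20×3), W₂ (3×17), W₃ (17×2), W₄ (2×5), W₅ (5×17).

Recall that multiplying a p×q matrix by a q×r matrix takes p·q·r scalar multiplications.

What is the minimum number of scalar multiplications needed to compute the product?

Adjacent pairs: W₁W₂ = 20·3·17 = 1020; W₂W₃ = 3·17·2 = 102; W₃W₄ = 17·2·5 = 170; W₄W₅ = 2·5·17 = 170.
Length 3: W₁..W₃: k=1: 0+102+20·3·2=222; k=2: 1020+0+20·17·2=1700 → min 222 | W₂..W₄: k=2: 0+170+3·17·5=425; k=3: 102+0+3·2·5=132 → min 132 | W₃..W₅: k=3: 0+170+17·2·17=748; k=4: 170+0+17·5·17=1615 → min 748.
Length 4: W₁..W₄: k=1: 0+132+20·3·5=432; k=2: 1020+170+20·17·5=2890; k=3: 222+0+20·2·5=422 → min 422 | W₂..W₅: k=2: 0+748+3·17·17=1615; k=3: 102+170+3·2·17=374; k=4: 132+0+3·5·17=387 → min 374.
Length 5: W₁..W₅: k=1: 0+374+20·3·17=1394; k=2: 1020+748+20·17·17=7548; k=3: 222+170+20·2·17=1072; k=4: 422+0+20·5·17=2122 → min 1072.
Optimal order: ((W₁·(W₂·W₃))·(W₄·W₅)) with cost 1072.

1072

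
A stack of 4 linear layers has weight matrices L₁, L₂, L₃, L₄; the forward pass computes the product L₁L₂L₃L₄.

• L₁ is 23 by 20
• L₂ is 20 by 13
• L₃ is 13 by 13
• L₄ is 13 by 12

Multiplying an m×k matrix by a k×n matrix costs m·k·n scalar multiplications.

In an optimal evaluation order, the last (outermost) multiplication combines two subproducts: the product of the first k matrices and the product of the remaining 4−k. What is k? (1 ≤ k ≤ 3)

1

Adjacent pairs: L₁L₂ = 23·20·13 = 5980; L₂L₃ = 20·13·13 = 3380; L₃L₄ = 13·13·12 = 2028.
Length 3: L₁..L₃: k=1: 0+3380+23·20·13=9360; k=2: 5980+0+23·13·13=9867 → min 9360 | L₂..L₄: k=2: 0+2028+20·13·12=5148; k=3: 3380+0+20·13·12=6500 → min 5148.
Top-level splits: k=1: (L₁..L₁)·(L₂..L₄) → 0+5148+23·20·12 = 10668; k=2: (L₁..L₂)·(L₃..L₄) → 5980+2028+23·13·12 = 11596; k=3: (L₁..L₃)·(L₄..L₄) → 9360+0+23·13·12 = 12948.
Best split is after L₁, i.e. k = 1.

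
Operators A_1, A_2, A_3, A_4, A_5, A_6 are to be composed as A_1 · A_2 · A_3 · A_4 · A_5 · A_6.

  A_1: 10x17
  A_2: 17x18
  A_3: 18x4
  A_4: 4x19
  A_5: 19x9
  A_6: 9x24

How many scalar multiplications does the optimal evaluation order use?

4412

Adjacent pairs: A_1A_2 = 10·17·18 = 3060; A_2A_3 = 17·18·4 = 1224; A_3A_4 = 18·4·19 = 1368; A_4A_5 = 4·19·9 = 684; A_5A_6 = 19·9·24 = 4104.
Length 3: A_1..A_3: k=1: 0+1224+10·17·4=1904; k=2: 3060+0+10·18·4=3780 → min 1904 | A_2..A_4: k=2: 0+1368+17·18·19=7182; k=3: 1224+0+17·4·19=2516 → min 2516 | A_3..A_5: k=3: 0+684+18·4·9=1332; k=4: 1368+0+18·19·9=4446 → min 1332 | A_4..A_6: k=4: 0+4104+4·19·24=5928; k=5: 684+0+4·9·24=1548 → min 1548.
Length 4: A_1..A_4: k=1: 0+2516+10·17·19=5746; k=2: 3060+1368+10·18·19=7848; k=3: 1904+0+10·4·19=2664 → min 2664 | A_2..A_5: k=2: 0+1332+17·18·9=4086; k=3: 1224+684+17·4·9=2520; k=4: 2516+0+17·19·9=5423 → min 2520 | A_3..A_6: k=3: 0+1548+18·4·24=3276; k=4: 1368+4104+18·19·24=13680; k=5: 1332+0+18·9·24=5220 → min 3276.
Length 5: A_1..A_5: k=1: 0+2520+10·17·9=4050; k=2: 3060+1332+10·18·9=6012; k=3: 1904+684+10·4·9=2948; k=4: 2664+0+10·19·9=4374 → min 2948 | A_2..A_6: k=2: 0+3276+17·18·24=10620; k=3: 1224+1548+17·4·24=4404; k=4: 2516+4104+17·19·24=14372; k=5: 2520+0+17·9·24=6192 → min 4404.
Length 6: A_1..A_6: k=1: 0+4404+10·17·24=8484; k=2: 3060+3276+10·18·24=10656; k=3: 1904+1548+10·4·24=4412; k=4: 2664+4104+10·19·24=11328; k=5: 2948+0+10·9·24=5108 → min 4412.
Optimal order: ((A_1 · (A_2 · A_3)) · ((A_4 · A_5) · A_6)) with cost 4412.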